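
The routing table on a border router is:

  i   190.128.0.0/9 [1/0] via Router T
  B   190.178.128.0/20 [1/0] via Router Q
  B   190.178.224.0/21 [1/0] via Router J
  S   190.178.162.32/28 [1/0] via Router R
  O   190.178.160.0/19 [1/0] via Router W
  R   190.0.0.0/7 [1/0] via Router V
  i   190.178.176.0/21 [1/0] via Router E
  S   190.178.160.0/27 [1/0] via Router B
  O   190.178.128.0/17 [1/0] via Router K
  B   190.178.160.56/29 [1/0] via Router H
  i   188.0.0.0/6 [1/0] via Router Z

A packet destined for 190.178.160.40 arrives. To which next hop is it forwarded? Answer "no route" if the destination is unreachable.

Router W

Routes whose prefix contains 190.178.160.40:
  188.0.0.0/6 (188.0.0.0 - 191.255.255.255) -> Router Z
  190.0.0.0/7 (190.0.0.0 - 191.255.255.255) -> Router V
  190.128.0.0/9 (190.128.0.0 - 190.255.255.255) -> Router T
  190.178.128.0/17 (190.178.128.0 - 190.178.255.255) -> Router K
  190.178.160.0/19 (190.178.160.0 - 190.178.191.255) -> Router W
More-specific entries that do NOT match:
  190.178.160.56/29 (190.178.160.56 - 190.178.160.63) does not contain 190.178.160.40
  190.178.162.32/28 (190.178.162.32 - 190.178.162.47) does not contain 190.178.160.40
  190.178.160.0/27 (190.178.160.0 - 190.178.160.31) does not contain 190.178.160.40
  190.178.224.0/21 (190.178.224.0 - 190.178.231.255) does not contain 190.178.160.40
  190.178.176.0/21 (190.178.176.0 - 190.178.183.255) does not contain 190.178.160.40
  190.178.128.0/20 (190.178.128.0 - 190.178.143.255) does not contain 190.178.160.40
Longest matching prefix is /19 -> next hop Router W.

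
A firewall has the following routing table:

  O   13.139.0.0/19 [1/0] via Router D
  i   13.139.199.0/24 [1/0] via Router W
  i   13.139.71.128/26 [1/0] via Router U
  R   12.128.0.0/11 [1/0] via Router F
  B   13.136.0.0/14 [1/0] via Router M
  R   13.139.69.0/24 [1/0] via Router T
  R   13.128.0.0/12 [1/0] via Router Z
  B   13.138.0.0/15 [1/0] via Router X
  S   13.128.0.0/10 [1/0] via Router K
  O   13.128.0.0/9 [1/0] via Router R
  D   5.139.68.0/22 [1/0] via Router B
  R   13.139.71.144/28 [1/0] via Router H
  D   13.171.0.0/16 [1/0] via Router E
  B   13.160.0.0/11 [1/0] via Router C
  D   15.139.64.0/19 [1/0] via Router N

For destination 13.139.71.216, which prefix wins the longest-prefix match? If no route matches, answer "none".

Entries matching 13.139.71.216:
  13.128.0.0/9 (13.128.0.0 - 13.255.255.255)
  13.128.0.0/10 (13.128.0.0 - 13.191.255.255)
  13.128.0.0/12 (13.128.0.0 - 13.143.255.255)
  13.136.0.0/14 (13.136.0.0 - 13.139.255.255)
  13.138.0.0/15 (13.138.0.0 - 13.139.255.255)
Most specific is 13.138.0.0/15.

13.138.0.0/15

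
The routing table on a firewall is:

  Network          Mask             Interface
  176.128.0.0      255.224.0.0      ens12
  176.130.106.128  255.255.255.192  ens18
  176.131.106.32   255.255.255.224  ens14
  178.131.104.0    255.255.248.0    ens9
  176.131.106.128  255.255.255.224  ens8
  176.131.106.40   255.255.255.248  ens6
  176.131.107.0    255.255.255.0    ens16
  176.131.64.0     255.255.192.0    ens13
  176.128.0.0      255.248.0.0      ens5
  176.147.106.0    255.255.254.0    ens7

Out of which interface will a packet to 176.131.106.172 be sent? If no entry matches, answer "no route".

ens13

Routes whose prefix contains 176.131.106.172:
  176.128.0.0/11 (176.128.0.0 - 176.159.255.255) -> ens12
  176.128.0.0/13 (176.128.0.0 - 176.135.255.255) -> ens5
  176.131.64.0/18 (176.131.64.0 - 176.131.127.255) -> ens13
More-specific entries that do NOT match:
  176.131.106.40/29 (176.131.106.40 - 176.131.106.47) does not contain 176.131.106.172
  176.131.106.32/27 (176.131.106.32 - 176.131.106.63) does not contain 176.131.106.172
  176.131.106.128/27 (176.131.106.128 - 176.131.106.159) does not contain 176.131.106.172
  176.130.106.128/26 (176.130.106.128 - 176.130.106.191) does not contain 176.131.106.172
  176.131.107.0/24 (176.131.107.0 - 176.131.107.255) does not contain 176.131.106.172
  176.147.106.0/23 (176.147.106.0 - 176.147.107.255) does not contain 176.131.106.172
  178.131.104.0/21 (178.131.104.0 - 178.131.111.255) does not contain 176.131.106.172
Longest matching prefix is /18 -> interface ens13.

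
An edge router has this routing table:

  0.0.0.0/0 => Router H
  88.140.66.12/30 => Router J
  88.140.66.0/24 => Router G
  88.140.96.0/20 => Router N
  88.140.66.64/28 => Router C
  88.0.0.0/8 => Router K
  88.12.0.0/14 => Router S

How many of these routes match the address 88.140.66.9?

3

Prefixes containing 88.140.66.9:
  0.0.0.0/0 (default, matches everything)
  88.0.0.0/8 (88.0.0.0 - 88.255.255.255)
  88.140.66.0/24 (88.140.66.0 - 88.140.66.255)
Total matching entries: 3.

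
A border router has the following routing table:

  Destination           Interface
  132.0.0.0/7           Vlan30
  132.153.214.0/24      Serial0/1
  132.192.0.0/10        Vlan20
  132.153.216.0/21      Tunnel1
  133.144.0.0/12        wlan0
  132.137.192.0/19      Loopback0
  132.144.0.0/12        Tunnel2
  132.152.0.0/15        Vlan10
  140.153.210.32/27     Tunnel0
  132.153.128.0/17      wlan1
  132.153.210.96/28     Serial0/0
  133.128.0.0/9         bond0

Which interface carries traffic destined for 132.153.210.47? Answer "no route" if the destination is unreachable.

wlan1

Routes whose prefix contains 132.153.210.47:
  132.0.0.0/7 (132.0.0.0 - 133.255.255.255) -> Vlan30
  132.144.0.0/12 (132.144.0.0 - 132.159.255.255) -> Tunnel2
  132.152.0.0/15 (132.152.0.0 - 132.153.255.255) -> Vlan10
  132.153.128.0/17 (132.153.128.0 - 132.153.255.255) -> wlan1
More-specific entries that do NOT match:
  132.153.210.96/28 (132.153.210.96 - 132.153.210.111) does not contain 132.153.210.47
  140.153.210.32/27 (140.153.210.32 - 140.153.210.63) does not contain 132.153.210.47
  132.153.214.0/24 (132.153.214.0 - 132.153.214.255) does not contain 132.153.210.47
  132.153.216.0/21 (132.153.216.0 - 132.153.223.255) does not contain 132.153.210.47
  132.137.192.0/19 (132.137.192.0 - 132.137.223.255) does not contain 132.153.210.47
Longest matching prefix is /17 -> interface wlan1.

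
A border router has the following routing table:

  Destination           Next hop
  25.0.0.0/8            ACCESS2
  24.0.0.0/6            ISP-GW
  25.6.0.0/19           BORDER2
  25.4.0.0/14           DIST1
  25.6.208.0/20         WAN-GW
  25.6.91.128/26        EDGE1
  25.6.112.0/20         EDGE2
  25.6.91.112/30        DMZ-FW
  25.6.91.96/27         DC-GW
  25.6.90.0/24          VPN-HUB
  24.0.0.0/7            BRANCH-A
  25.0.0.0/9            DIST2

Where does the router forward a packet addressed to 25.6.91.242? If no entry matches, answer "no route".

Routes whose prefix contains 25.6.91.242:
  24.0.0.0/6 (24.0.0.0 - 27.255.255.255) -> ISP-GW
  24.0.0.0/7 (24.0.0.0 - 25.255.255.255) -> BRANCH-A
  25.0.0.0/8 (25.0.0.0 - 25.255.255.255) -> ACCESS2
  25.0.0.0/9 (25.0.0.0 - 25.127.255.255) -> DIST2
  25.4.0.0/14 (25.4.0.0 - 25.7.255.255) -> DIST1
More-specific entries that do NOT match:
  25.6.91.112/30 (25.6.91.112 - 25.6.91.115) does not contain 25.6.91.242
  25.6.91.96/27 (25.6.91.96 - 25.6.91.127) does not contain 25.6.91.242
  25.6.91.128/26 (25.6.91.128 - 25.6.91.191) does not contain 25.6.91.242
  25.6.90.0/24 (25.6.90.0 - 25.6.90.255) does not contain 25.6.91.242
  25.6.208.0/20 (25.6.208.0 - 25.6.223.255) does not contain 25.6.91.242
  25.6.112.0/20 (25.6.112.0 - 25.6.127.255) does not contain 25.6.91.242
  25.6.0.0/19 (25.6.0.0 - 25.6.31.255) does not contain 25.6.91.242
Longest matching prefix is /14 -> next hop DIST1.

DIST1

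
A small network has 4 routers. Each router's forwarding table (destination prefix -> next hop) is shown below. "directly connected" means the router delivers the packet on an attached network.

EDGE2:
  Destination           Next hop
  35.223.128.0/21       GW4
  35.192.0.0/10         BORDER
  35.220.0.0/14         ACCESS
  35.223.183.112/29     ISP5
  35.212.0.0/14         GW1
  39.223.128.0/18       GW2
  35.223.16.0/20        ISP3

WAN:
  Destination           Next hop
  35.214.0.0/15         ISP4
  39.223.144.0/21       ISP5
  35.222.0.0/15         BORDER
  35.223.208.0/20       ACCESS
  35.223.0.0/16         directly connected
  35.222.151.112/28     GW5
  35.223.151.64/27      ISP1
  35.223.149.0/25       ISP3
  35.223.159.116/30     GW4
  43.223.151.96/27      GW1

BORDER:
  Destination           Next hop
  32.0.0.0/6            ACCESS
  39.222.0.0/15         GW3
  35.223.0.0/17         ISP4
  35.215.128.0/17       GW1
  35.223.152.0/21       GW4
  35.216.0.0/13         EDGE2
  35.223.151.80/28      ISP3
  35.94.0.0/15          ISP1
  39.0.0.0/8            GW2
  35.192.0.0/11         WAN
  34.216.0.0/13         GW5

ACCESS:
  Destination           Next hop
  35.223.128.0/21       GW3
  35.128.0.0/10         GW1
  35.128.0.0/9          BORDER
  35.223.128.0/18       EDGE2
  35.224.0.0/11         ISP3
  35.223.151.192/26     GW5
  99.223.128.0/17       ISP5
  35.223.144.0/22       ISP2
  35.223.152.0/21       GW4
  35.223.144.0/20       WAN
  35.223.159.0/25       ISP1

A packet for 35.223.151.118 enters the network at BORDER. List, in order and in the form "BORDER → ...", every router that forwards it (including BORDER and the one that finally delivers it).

At BORDER: longest match for 35.223.151.118 is 35.216.0.0/13 -> EDGE2
At EDGE2: longest match for 35.223.151.118 is 35.220.0.0/14 -> ACCESS
At ACCESS: longest match for 35.223.151.118 is 35.223.144.0/20 -> WAN
At WAN: longest match for 35.223.151.118 is 35.223.0.0/16 -> directly connected

BORDER → EDGE2 → ACCESS → WAN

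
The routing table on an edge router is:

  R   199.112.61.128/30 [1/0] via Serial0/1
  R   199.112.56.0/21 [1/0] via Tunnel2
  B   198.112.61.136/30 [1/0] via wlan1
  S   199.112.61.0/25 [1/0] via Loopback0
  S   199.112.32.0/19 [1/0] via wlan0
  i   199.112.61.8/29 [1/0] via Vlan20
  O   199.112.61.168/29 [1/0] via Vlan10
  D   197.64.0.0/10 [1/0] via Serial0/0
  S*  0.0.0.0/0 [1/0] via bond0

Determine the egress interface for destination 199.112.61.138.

Tunnel2

Routes whose prefix contains 199.112.61.138:
  0.0.0.0/0 (default, matches everything) -> bond0
  199.112.32.0/19 (199.112.32.0 - 199.112.63.255) -> wlan0
  199.112.56.0/21 (199.112.56.0 - 199.112.63.255) -> Tunnel2
More-specific entries that do NOT match:
  199.112.61.128/30 (199.112.61.128 - 199.112.61.131) does not contain 199.112.61.138
  198.112.61.136/30 (198.112.61.136 - 198.112.61.139) does not contain 199.112.61.138
  199.112.61.8/29 (199.112.61.8 - 199.112.61.15) does not contain 199.112.61.138
  199.112.61.168/29 (199.112.61.168 - 199.112.61.175) does not contain 199.112.61.138
  199.112.61.0/25 (199.112.61.0 - 199.112.61.127) does not contain 199.112.61.138
Longest matching prefix is /21 -> interface Tunnel2.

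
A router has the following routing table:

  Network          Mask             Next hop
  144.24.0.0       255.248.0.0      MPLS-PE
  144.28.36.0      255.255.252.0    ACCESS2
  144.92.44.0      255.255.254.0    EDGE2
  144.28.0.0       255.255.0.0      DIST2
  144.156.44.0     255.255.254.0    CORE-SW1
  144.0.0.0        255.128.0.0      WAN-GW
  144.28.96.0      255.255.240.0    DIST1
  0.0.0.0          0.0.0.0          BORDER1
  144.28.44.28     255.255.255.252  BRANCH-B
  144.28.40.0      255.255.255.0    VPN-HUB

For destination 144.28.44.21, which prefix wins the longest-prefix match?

144.28.0.0/16

Entries matching 144.28.44.21:
  0.0.0.0/0 (default, matches everything)
  144.0.0.0/9 (144.0.0.0 - 144.127.255.255)
  144.24.0.0/13 (144.24.0.0 - 144.31.255.255)
  144.28.0.0/16 (144.28.0.0 - 144.28.255.255)
Most specific is 144.28.0.0/16.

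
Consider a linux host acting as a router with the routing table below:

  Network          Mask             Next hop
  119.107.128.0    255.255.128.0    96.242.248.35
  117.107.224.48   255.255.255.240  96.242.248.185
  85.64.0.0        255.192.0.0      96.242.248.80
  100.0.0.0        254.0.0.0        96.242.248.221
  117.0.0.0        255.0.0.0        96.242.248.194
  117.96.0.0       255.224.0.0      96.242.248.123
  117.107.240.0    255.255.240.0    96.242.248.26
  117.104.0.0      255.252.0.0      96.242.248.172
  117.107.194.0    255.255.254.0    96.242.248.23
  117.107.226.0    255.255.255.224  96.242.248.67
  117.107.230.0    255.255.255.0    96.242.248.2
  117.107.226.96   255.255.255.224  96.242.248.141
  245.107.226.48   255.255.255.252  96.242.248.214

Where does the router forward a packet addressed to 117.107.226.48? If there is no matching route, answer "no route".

96.242.248.172

Routes whose prefix contains 117.107.226.48:
  117.0.0.0/8 (117.0.0.0 - 117.255.255.255) -> 96.242.248.194
  117.96.0.0/11 (117.96.0.0 - 117.127.255.255) -> 96.242.248.123
  117.104.0.0/14 (117.104.0.0 - 117.107.255.255) -> 96.242.248.172
More-specific entries that do NOT match:
  245.107.226.48/30 (245.107.226.48 - 245.107.226.51) does not contain 117.107.226.48
  117.107.224.48/28 (117.107.224.48 - 117.107.224.63) does not contain 117.107.226.48
  117.107.226.0/27 (117.107.226.0 - 117.107.226.31) does not contain 117.107.226.48
  117.107.226.96/27 (117.107.226.96 - 117.107.226.127) does not contain 117.107.226.48
  117.107.230.0/24 (117.107.230.0 - 117.107.230.255) does not contain 117.107.226.48
  117.107.194.0/23 (117.107.194.0 - 117.107.195.255) does not contain 117.107.226.48
  117.107.240.0/20 (117.107.240.0 - 117.107.255.255) does not contain 117.107.226.48
  119.107.128.0/17 (119.107.128.0 - 119.107.255.255) does not contain 117.107.226.48
Longest matching prefix is /14 -> next hop 96.242.248.172.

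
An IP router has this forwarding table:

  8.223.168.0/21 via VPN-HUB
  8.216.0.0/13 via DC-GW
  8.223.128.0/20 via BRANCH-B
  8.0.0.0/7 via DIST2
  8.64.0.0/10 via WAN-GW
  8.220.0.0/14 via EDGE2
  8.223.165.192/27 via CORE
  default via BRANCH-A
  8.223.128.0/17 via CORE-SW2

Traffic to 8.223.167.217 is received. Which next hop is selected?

CORE-SW2

Routes whose prefix contains 8.223.167.217:
  0.0.0.0/0 (default, matches everything) -> BRANCH-A
  8.0.0.0/7 (8.0.0.0 - 9.255.255.255) -> DIST2
  8.216.0.0/13 (8.216.0.0 - 8.223.255.255) -> DC-GW
  8.220.0.0/14 (8.220.0.0 - 8.223.255.255) -> EDGE2
  8.223.128.0/17 (8.223.128.0 - 8.223.255.255) -> CORE-SW2
More-specific entries that do NOT match:
  8.223.165.192/27 (8.223.165.192 - 8.223.165.223) does not contain 8.223.167.217
  8.223.168.0/21 (8.223.168.0 - 8.223.175.255) does not contain 8.223.167.217
  8.223.128.0/20 (8.223.128.0 - 8.223.143.255) does not contain 8.223.167.217
Longest matching prefix is /17 -> next hop CORE-SW2.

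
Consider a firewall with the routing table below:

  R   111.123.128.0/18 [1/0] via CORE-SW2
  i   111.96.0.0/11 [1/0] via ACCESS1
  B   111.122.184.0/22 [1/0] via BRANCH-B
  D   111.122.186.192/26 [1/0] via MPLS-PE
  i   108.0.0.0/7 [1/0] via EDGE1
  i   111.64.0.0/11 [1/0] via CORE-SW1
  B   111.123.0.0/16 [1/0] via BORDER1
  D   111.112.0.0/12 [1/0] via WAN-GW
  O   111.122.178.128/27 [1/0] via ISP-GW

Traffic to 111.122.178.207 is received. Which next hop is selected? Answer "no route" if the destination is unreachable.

Routes whose prefix contains 111.122.178.207:
  111.96.0.0/11 (111.96.0.0 - 111.127.255.255) -> ACCESS1
  111.112.0.0/12 (111.112.0.0 - 111.127.255.255) -> WAN-GW
More-specific entries that do NOT match:
  111.122.178.128/27 (111.122.178.128 - 111.122.178.159) does not contain 111.122.178.207
  111.122.186.192/26 (111.122.186.192 - 111.122.186.255) does not contain 111.122.178.207
  111.122.184.0/22 (111.122.184.0 - 111.122.187.255) does not contain 111.122.178.207
  111.123.128.0/18 (111.123.128.0 - 111.123.191.255) does not contain 111.122.178.207
  111.123.0.0/16 (111.123.0.0 - 111.123.255.255) does not contain 111.122.178.207
Longest matching prefix is /12 -> next hop WAN-GW.

WAN-GW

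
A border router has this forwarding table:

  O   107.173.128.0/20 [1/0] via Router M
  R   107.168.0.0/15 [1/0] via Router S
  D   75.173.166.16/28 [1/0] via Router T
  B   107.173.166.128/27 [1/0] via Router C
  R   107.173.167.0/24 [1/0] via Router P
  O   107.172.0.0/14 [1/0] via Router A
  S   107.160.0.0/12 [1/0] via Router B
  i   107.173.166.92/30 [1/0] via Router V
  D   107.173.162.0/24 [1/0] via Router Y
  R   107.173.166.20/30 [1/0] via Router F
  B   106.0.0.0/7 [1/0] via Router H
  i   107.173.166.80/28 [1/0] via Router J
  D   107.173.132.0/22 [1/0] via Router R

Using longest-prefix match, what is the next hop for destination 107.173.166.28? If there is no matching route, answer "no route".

Router A

Routes whose prefix contains 107.173.166.28:
  106.0.0.0/7 (106.0.0.0 - 107.255.255.255) -> Router H
  107.160.0.0/12 (107.160.0.0 - 107.175.255.255) -> Router B
  107.172.0.0/14 (107.172.0.0 - 107.175.255.255) -> Router A
More-specific entries that do NOT match:
  107.173.166.92/30 (107.173.166.92 - 107.173.166.95) does not contain 107.173.166.28
  107.173.166.20/30 (107.173.166.20 - 107.173.166.23) does not contain 107.173.166.28
  75.173.166.16/28 (75.173.166.16 - 75.173.166.31) does not contain 107.173.166.28
  107.173.166.80/28 (107.173.166.80 - 107.173.166.95) does not contain 107.173.166.28
  107.173.166.128/27 (107.173.166.128 - 107.173.166.159) does not contain 107.173.166.28
  107.173.167.0/24 (107.173.167.0 - 107.173.167.255) does not contain 107.173.166.28
  107.173.162.0/24 (107.173.162.0 - 107.173.162.255) does not contain 107.173.166.28
  107.173.132.0/22 (107.173.132.0 - 107.173.135.255) does not contain 107.173.166.28
  107.173.128.0/20 (107.173.128.0 - 107.173.143.255) does not contain 107.173.166.28
  107.168.0.0/15 (107.168.0.0 - 107.169.255.255) does not contain 107.173.166.28
Longest matching prefix is /14 -> next hop Router A.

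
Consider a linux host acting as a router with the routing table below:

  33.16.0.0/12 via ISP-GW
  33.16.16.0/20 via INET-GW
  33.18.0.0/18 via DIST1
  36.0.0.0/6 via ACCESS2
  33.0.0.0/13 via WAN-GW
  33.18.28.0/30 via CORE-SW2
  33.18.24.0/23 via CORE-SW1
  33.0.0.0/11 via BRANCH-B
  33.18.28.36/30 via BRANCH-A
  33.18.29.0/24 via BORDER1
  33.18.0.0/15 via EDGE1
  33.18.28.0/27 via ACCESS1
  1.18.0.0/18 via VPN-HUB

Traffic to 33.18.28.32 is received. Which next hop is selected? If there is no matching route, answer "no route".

DIST1

Routes whose prefix contains 33.18.28.32:
  33.0.0.0/11 (33.0.0.0 - 33.31.255.255) -> BRANCH-B
  33.16.0.0/12 (33.16.0.0 - 33.31.255.255) -> ISP-GW
  33.18.0.0/15 (33.18.0.0 - 33.19.255.255) -> EDGE1
  33.18.0.0/18 (33.18.0.0 - 33.18.63.255) -> DIST1
More-specific entries that do NOT match:
  33.18.28.0/30 (33.18.28.0 - 33.18.28.3) does not contain 33.18.28.32
  33.18.28.36/30 (33.18.28.36 - 33.18.28.39) does not contain 33.18.28.32
  33.18.28.0/27 (33.18.28.0 - 33.18.28.31) does not contain 33.18.28.32
  33.18.29.0/24 (33.18.29.0 - 33.18.29.255) does not contain 33.18.28.32
  33.18.24.0/23 (33.18.24.0 - 33.18.25.255) does not contain 33.18.28.32
  33.16.16.0/20 (33.16.16.0 - 33.16.31.255) does not contain 33.18.28.32
Longest matching prefix is /18 -> next hop DIST1.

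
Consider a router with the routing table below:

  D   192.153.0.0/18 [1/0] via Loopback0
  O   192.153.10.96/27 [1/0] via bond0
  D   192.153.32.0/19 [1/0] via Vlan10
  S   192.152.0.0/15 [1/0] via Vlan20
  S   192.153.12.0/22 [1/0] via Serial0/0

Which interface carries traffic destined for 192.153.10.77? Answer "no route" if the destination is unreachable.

Loopback0

Routes whose prefix contains 192.153.10.77:
  192.152.0.0/15 (192.152.0.0 - 192.153.255.255) -> Vlan20
  192.153.0.0/18 (192.153.0.0 - 192.153.63.255) -> Loopback0
More-specific entries that do NOT match:
  192.153.10.96/27 (192.153.10.96 - 192.153.10.127) does not contain 192.153.10.77
  192.153.12.0/22 (192.153.12.0 - 192.153.15.255) does not contain 192.153.10.77
  192.153.32.0/19 (192.153.32.0 - 192.153.63.255) does not contain 192.153.10.77
Longest matching prefix is /18 -> interface Loopback0.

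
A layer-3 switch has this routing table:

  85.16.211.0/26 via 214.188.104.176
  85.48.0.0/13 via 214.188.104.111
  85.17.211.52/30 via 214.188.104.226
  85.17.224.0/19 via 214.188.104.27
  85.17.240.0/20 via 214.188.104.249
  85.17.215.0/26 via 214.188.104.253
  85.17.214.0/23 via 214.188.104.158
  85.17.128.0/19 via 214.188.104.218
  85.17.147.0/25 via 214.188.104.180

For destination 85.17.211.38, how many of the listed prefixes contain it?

No listed prefix contains 85.17.211.38.
Total matching entries: 0.

0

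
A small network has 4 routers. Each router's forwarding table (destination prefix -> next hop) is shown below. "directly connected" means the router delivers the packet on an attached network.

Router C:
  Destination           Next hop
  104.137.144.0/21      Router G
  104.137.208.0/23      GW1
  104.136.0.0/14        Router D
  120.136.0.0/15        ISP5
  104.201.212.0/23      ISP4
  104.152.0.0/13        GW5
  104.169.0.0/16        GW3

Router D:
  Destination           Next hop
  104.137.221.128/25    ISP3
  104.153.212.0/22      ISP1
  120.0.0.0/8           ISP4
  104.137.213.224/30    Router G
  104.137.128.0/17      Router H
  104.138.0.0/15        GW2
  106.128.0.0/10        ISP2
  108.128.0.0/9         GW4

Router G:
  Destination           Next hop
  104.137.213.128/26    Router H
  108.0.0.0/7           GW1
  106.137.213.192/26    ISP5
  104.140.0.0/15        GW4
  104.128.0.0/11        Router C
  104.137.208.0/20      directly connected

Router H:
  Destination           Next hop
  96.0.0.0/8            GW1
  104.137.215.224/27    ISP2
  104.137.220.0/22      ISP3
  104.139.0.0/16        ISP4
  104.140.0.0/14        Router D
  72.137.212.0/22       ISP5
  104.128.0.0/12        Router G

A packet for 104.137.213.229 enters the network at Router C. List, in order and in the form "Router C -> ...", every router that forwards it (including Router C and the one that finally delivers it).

At Router C: longest match for 104.137.213.229 is 104.136.0.0/14 -> Router D
At Router D: longest match for 104.137.213.229 is 104.137.128.0/17 -> Router H
At Router H: longest match for 104.137.213.229 is 104.128.0.0/12 -> Router G
At Router G: longest match for 104.137.213.229 is 104.137.208.0/20 -> directly connected

Router C -> Router D -> Router H -> Router G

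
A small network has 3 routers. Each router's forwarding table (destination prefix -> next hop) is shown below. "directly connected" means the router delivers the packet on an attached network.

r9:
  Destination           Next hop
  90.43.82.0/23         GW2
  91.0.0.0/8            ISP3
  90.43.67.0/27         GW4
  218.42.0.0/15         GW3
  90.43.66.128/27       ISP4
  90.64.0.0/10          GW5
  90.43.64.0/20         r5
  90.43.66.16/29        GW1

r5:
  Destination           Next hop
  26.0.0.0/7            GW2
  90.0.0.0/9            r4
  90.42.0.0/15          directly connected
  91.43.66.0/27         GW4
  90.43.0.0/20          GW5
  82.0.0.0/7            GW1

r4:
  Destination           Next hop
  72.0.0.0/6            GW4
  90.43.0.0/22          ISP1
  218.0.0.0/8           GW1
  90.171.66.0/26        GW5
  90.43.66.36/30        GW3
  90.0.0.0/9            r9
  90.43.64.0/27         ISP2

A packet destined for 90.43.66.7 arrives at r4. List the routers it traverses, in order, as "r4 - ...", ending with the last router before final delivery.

r4 - r9 - r5

At r4: longest match for 90.43.66.7 is 90.0.0.0/9 -> r9
At r9: longest match for 90.43.66.7 is 90.43.64.0/20 -> r5
At r5: longest match for 90.43.66.7 is 90.42.0.0/15 -> directly connected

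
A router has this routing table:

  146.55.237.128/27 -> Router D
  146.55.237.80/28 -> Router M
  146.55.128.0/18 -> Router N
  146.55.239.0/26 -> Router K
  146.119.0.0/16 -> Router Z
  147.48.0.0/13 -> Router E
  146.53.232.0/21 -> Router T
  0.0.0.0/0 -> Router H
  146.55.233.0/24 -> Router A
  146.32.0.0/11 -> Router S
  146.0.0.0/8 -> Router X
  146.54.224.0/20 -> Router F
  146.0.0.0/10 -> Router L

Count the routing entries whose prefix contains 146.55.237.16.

Prefixes containing 146.55.237.16:
  0.0.0.0/0 (default, matches everything)
  146.0.0.0/8 (146.0.0.0 - 146.255.255.255)
  146.0.0.0/10 (146.0.0.0 - 146.63.255.255)
  146.32.0.0/11 (146.32.0.0 - 146.63.255.255)
Total matching entries: 4.

4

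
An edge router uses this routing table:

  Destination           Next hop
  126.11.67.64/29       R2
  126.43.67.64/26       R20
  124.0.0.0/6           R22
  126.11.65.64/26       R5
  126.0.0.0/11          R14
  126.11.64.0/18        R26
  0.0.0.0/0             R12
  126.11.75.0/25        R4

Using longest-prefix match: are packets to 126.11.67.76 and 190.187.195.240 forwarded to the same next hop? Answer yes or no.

no

126.11.67.76: longest match 126.11.64.0/18 -> R26
190.187.195.240: longest match 0.0.0.0/0 -> R12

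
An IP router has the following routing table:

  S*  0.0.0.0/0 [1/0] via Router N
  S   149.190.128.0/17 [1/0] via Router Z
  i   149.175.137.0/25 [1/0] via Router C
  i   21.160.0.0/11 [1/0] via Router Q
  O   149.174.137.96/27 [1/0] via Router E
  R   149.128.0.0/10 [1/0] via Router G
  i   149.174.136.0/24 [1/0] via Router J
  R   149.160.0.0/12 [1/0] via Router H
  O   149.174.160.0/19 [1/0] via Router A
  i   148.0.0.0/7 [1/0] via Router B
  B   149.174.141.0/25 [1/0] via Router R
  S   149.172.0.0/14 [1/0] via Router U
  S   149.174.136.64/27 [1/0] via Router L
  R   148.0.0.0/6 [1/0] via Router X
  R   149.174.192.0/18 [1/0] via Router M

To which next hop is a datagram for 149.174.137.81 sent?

Router U

Routes whose prefix contains 149.174.137.81:
  0.0.0.0/0 (default, matches everything) -> Router N
  148.0.0.0/6 (148.0.0.0 - 151.255.255.255) -> Router X
  148.0.0.0/7 (148.0.0.0 - 149.255.255.255) -> Router B
  149.128.0.0/10 (149.128.0.0 - 149.191.255.255) -> Router G
  149.160.0.0/12 (149.160.0.0 - 149.175.255.255) -> Router H
  149.172.0.0/14 (149.172.0.0 - 149.175.255.255) -> Router U
More-specific entries that do NOT match:
  149.174.137.96/27 (149.174.137.96 - 149.174.137.127) does not contain 149.174.137.81
  149.174.136.64/27 (149.174.136.64 - 149.174.136.95) does not contain 149.174.137.81
  149.175.137.0/25 (149.175.137.0 - 149.175.137.127) does not contain 149.174.137.81
  149.174.141.0/25 (149.174.141.0 - 149.174.141.127) does not contain 149.174.137.81
  149.174.136.0/24 (149.174.136.0 - 149.174.136.255) does not contain 149.174.137.81
  149.174.160.0/19 (149.174.160.0 - 149.174.191.255) does not contain 149.174.137.81
  149.174.192.0/18 (149.174.192.0 - 149.174.255.255) does not contain 149.174.137.81
  149.190.128.0/17 (149.190.128.0 - 149.190.255.255) does not contain 149.174.137.81
Longest matching prefix is /14 -> next hop Router U.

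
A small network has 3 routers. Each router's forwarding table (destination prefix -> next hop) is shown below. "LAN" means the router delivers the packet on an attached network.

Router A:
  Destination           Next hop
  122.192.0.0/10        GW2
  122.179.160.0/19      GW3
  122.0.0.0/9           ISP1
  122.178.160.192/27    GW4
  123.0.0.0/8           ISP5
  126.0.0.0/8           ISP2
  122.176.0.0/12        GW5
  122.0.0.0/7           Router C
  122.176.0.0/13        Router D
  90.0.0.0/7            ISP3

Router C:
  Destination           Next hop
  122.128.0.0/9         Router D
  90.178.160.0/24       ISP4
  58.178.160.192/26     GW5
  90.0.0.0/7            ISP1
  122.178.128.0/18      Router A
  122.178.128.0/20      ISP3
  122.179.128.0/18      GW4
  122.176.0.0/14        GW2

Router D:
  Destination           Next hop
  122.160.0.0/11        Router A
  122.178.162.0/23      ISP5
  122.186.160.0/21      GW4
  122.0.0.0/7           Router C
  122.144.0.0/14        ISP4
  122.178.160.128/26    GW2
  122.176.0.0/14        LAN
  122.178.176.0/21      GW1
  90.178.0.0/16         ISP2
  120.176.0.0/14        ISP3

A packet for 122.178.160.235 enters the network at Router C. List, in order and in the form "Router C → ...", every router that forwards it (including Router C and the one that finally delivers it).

At Router C: longest match for 122.178.160.235 is 122.178.128.0/18 -> Router A
At Router A: longest match for 122.178.160.235 is 122.176.0.0/13 -> Router D
At Router D: longest match for 122.178.160.235 is 122.176.0.0/14 -> LAN

Router C → Router A → Router D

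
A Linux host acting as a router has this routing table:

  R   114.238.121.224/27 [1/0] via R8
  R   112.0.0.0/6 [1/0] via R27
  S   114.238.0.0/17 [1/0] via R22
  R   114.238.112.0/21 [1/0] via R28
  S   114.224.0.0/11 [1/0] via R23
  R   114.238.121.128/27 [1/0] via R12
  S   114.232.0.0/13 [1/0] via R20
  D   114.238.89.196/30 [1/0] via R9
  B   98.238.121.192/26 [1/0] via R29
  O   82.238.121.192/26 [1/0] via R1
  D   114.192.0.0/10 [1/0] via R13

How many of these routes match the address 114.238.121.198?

Prefixes containing 114.238.121.198:
  112.0.0.0/6 (112.0.0.0 - 115.255.255.255)
  114.192.0.0/10 (114.192.0.0 - 114.255.255.255)
  114.224.0.0/11 (114.224.0.0 - 114.255.255.255)
  114.232.0.0/13 (114.232.0.0 - 114.239.255.255)
  114.238.0.0/17 (114.238.0.0 - 114.238.127.255)
Total matching entries: 5.

5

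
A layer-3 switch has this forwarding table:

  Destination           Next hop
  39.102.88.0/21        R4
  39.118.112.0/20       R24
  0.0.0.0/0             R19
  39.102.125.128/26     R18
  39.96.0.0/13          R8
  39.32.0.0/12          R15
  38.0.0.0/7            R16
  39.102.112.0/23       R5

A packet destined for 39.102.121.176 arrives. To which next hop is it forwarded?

R8

Routes whose prefix contains 39.102.121.176:
  0.0.0.0/0 (default, matches everything) -> R19
  38.0.0.0/7 (38.0.0.0 - 39.255.255.255) -> R16
  39.96.0.0/13 (39.96.0.0 - 39.103.255.255) -> R8
More-specific entries that do NOT match:
  39.102.125.128/26 (39.102.125.128 - 39.102.125.191) does not contain 39.102.121.176
  39.102.112.0/23 (39.102.112.0 - 39.102.113.255) does not contain 39.102.121.176
  39.102.88.0/21 (39.102.88.0 - 39.102.95.255) does not contain 39.102.121.176
  39.118.112.0/20 (39.118.112.0 - 39.118.127.255) does not contain 39.102.121.176
Longest matching prefix is /13 -> next hop R8.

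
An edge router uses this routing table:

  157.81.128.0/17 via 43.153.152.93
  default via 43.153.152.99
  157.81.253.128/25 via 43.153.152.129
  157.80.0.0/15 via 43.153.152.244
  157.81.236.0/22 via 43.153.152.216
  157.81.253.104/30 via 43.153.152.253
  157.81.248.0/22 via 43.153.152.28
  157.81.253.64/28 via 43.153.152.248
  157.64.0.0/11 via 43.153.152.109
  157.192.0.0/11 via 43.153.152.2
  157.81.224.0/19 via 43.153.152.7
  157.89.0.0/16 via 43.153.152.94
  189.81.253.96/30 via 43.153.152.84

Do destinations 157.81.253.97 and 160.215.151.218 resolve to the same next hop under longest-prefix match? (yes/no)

no

157.81.253.97: longest match 157.81.224.0/19 -> 43.153.152.7
160.215.151.218: longest match 0.0.0.0/0 -> 43.153.152.99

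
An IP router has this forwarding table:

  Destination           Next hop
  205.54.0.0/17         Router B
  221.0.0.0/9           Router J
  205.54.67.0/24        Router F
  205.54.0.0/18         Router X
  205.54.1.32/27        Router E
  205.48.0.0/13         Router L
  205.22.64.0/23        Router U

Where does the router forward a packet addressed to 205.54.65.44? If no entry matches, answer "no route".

Routes whose prefix contains 205.54.65.44:
  205.48.0.0/13 (205.48.0.0 - 205.55.255.255) -> Router L
  205.54.0.0/17 (205.54.0.0 - 205.54.127.255) -> Router B
More-specific entries that do NOT match:
  205.54.1.32/27 (205.54.1.32 - 205.54.1.63) does not contain 205.54.65.44
  205.54.67.0/24 (205.54.67.0 - 205.54.67.255) does not contain 205.54.65.44
  205.22.64.0/23 (205.22.64.0 - 205.22.65.255) does not contain 205.54.65.44
  205.54.0.0/18 (205.54.0.0 - 205.54.63.255) does not contain 205.54.65.44
Longest matching prefix is /17 -> next hop Router B.

Router B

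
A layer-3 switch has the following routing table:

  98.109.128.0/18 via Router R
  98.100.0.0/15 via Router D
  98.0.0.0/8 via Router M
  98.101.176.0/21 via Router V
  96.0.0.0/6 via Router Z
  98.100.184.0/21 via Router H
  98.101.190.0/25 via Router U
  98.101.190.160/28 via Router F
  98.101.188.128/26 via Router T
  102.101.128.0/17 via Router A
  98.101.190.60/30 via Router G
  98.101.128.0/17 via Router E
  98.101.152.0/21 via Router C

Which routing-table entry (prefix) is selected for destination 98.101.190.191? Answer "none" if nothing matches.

98.101.128.0/17

Entries matching 98.101.190.191:
  96.0.0.0/6 (96.0.0.0 - 99.255.255.255)
  98.0.0.0/8 (98.0.0.0 - 98.255.255.255)
  98.100.0.0/15 (98.100.0.0 - 98.101.255.255)
  98.101.128.0/17 (98.101.128.0 - 98.101.255.255)
Most specific is 98.101.128.0/17.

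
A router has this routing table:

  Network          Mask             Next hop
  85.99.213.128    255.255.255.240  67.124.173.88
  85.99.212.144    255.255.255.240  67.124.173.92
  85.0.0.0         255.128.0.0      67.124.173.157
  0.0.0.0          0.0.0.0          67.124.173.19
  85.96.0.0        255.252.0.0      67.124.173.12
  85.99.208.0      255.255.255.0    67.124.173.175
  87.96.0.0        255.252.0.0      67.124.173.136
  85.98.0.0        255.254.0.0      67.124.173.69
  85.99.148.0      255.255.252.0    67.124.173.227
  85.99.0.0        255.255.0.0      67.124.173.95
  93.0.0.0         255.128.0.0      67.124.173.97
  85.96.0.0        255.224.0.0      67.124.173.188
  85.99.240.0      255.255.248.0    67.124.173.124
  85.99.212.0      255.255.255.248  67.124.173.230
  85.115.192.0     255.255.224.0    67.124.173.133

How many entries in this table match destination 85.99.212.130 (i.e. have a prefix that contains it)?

6

Prefixes containing 85.99.212.130:
  0.0.0.0/0 (default, matches everything)
  85.0.0.0/9 (85.0.0.0 - 85.127.255.255)
  85.96.0.0/11 (85.96.0.0 - 85.127.255.255)
  85.96.0.0/14 (85.96.0.0 - 85.99.255.255)
  85.98.0.0/15 (85.98.0.0 - 85.99.255.255)
  85.99.0.0/16 (85.99.0.0 - 85.99.255.255)
Total matching entries: 6.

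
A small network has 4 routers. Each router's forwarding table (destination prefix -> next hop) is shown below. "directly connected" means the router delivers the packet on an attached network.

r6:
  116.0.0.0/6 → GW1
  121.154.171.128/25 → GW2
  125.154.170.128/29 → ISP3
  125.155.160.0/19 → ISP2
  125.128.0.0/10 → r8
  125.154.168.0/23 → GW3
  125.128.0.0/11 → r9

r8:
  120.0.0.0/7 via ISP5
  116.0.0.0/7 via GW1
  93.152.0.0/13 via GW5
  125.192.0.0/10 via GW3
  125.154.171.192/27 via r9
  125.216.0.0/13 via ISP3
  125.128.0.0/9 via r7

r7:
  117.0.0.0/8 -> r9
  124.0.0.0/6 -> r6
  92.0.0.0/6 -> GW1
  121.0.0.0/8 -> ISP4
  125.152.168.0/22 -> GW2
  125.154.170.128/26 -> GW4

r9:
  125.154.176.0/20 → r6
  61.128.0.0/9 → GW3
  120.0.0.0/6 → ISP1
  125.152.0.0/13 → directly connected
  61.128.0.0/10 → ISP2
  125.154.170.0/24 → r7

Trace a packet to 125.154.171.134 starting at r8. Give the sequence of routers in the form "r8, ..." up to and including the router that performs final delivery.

At r8: longest match for 125.154.171.134 is 125.128.0.0/9 -> r7
At r7: longest match for 125.154.171.134 is 124.0.0.0/6 -> r6
At r6: longest match for 125.154.171.134 is 125.128.0.0/11 -> r9
At r9: longest match for 125.154.171.134 is 125.152.0.0/13 -> directly connected

r8, r7, r6, r9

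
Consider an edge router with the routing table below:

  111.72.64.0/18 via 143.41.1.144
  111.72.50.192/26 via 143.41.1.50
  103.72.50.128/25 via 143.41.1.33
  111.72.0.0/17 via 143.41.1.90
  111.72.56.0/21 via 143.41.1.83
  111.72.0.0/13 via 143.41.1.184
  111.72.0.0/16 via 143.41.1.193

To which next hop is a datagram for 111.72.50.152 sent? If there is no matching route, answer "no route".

Routes whose prefix contains 111.72.50.152:
  111.72.0.0/13 (111.72.0.0 - 111.79.255.255) -> 143.41.1.184
  111.72.0.0/16 (111.72.0.0 - 111.72.255.255) -> 143.41.1.193
  111.72.0.0/17 (111.72.0.0 - 111.72.127.255) -> 143.41.1.90
More-specific entries that do NOT match:
  111.72.50.192/26 (111.72.50.192 - 111.72.50.255) does not contain 111.72.50.152
  103.72.50.128/25 (103.72.50.128 - 103.72.50.255) does not contain 111.72.50.152
  111.72.56.0/21 (111.72.56.0 - 111.72.63.255) does not contain 111.72.50.152
  111.72.64.0/18 (111.72.64.0 - 111.72.127.255) does not contain 111.72.50.152
Longest matching prefix is /17 -> next hop 143.41.1.90.

143.41.1.90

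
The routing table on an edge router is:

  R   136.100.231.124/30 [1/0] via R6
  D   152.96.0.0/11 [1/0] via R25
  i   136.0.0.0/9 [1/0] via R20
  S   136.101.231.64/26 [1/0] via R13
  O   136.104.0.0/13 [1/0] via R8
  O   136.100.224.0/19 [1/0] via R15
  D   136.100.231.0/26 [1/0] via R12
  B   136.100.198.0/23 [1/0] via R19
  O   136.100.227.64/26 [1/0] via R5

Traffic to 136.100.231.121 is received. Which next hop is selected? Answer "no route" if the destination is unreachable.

R15

Routes whose prefix contains 136.100.231.121:
  136.0.0.0/9 (136.0.0.0 - 136.127.255.255) -> R20
  136.100.224.0/19 (136.100.224.0 - 136.100.255.255) -> R15
More-specific entries that do NOT match:
  136.100.231.124/30 (136.100.231.124 - 136.100.231.127) does not contain 136.100.231.121
  136.101.231.64/26 (136.101.231.64 - 136.101.231.127) does not contain 136.100.231.121
  136.100.231.0/26 (136.100.231.0 - 136.100.231.63) does not contain 136.100.231.121
  136.100.227.64/26 (136.100.227.64 - 136.100.227.127) does not contain 136.100.231.121
  136.100.198.0/23 (136.100.198.0 - 136.100.199.255) does not contain 136.100.231.121
Longest matching prefix is /19 -> next hop R15.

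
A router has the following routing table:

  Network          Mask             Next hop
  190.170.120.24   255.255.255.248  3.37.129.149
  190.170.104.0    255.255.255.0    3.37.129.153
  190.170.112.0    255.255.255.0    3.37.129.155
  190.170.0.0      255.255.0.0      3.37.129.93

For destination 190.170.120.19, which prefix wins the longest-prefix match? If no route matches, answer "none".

190.170.0.0/16

Entries matching 190.170.120.19:
  190.170.0.0/16 (190.170.0.0 - 190.170.255.255)
Most specific is 190.170.0.0/16.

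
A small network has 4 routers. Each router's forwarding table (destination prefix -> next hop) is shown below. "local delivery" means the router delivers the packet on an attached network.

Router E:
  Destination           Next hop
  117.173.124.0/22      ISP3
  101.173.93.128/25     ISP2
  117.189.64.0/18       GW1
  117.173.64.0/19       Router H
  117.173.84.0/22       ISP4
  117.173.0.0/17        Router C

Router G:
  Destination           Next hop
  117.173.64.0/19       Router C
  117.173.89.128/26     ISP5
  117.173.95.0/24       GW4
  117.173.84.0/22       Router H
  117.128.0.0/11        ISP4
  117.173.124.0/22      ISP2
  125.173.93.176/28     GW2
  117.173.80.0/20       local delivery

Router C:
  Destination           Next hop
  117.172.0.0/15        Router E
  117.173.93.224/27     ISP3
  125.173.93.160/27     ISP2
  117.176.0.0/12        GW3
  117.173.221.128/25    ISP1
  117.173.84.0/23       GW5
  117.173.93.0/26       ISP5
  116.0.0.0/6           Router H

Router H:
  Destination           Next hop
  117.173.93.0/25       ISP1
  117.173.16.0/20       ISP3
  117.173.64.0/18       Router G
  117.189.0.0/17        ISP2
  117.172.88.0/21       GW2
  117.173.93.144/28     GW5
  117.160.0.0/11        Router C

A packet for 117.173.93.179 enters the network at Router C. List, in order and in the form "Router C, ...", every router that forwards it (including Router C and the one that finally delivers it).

Router C, Router E, Router H, Router G

At Router C: longest match for 117.173.93.179 is 117.172.0.0/15 -> Router E
At Router E: longest match for 117.173.93.179 is 117.173.64.0/19 -> Router H
At Router H: longest match for 117.173.93.179 is 117.173.64.0/18 -> Router G
At Router G: longest match for 117.173.93.179 is 117.173.80.0/20 -> local delivery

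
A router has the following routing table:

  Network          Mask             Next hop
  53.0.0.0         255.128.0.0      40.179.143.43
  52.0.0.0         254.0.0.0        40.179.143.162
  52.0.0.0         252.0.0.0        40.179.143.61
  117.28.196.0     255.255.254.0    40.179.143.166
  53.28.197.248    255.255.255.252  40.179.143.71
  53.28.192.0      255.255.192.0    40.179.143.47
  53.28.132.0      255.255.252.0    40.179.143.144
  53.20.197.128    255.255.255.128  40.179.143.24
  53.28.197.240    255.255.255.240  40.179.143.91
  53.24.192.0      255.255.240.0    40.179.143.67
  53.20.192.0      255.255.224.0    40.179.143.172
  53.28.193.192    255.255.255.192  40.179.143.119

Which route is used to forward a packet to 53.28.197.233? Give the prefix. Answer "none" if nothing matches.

Entries matching 53.28.197.233:
  52.0.0.0/6 (52.0.0.0 - 55.255.255.255)
  52.0.0.0/7 (52.0.0.0 - 53.255.255.255)
  53.0.0.0/9 (53.0.0.0 - 53.127.255.255)
  53.28.192.0/18 (53.28.192.0 - 53.28.255.255)
Most specific is 53.28.192.0/18.

53.28.192.0/18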